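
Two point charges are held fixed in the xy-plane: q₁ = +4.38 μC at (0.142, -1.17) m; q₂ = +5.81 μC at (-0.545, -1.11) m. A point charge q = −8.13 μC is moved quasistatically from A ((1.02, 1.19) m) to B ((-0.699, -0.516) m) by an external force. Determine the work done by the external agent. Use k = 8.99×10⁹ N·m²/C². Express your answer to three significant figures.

-0.713 J

For quasistatic motion the external work equals the change in potential energy: W_ext = qΔV = q(V_B − V_A).
At A: distances to the source charges are 2.52 m, 2.78 m; V_A = Σ kqᵢ/rᵢ = 3.44×10⁴ V.
At B: distances to the source charges are 1.07 m, 0.614 m; V_B = Σ kqᵢ/rᵢ = 1.22×10⁵ V.
ΔV = V_B − V_A = 8.77×10⁴ V.
W_ext = qΔV = (-8.13×10⁻⁶ C)(8.77×10⁴ V) = -0.713 J.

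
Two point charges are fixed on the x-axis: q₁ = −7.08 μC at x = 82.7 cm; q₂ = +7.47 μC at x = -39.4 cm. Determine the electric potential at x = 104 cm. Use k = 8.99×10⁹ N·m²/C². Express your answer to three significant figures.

Electric potential is a scalar, so the contributions from each charge add algebraically: V = Σ kqᵢ/rᵢ.
Distances from the field point to each charge: r₁ = 0.213 m, r₂ = 1.43 m.
V = k[(-7.08×10⁻⁶)/(0.213) + (7.47×10⁻⁶)/(1.43)] = -2.52×10⁵ V.

-2.52×10⁵ V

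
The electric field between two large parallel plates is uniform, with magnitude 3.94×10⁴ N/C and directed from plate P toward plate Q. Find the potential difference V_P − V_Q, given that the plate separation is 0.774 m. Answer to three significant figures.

In a uniform field, potential decreases in the direction of E: ΔV = −E·d for a displacement d parallel to E.
Going from Q to P is a displacement of 0.774 m opposite to the field, so V_P − V_Q = +Ed = 3.05×10⁴ V.

3.05×10⁴ V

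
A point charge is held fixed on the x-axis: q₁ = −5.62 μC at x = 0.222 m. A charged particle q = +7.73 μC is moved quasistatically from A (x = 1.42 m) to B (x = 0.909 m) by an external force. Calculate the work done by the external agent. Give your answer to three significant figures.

For quasistatic motion the external work equals the change in potential energy: W_ext = qΔV = q(V_B − V_A).
At A: distance to the source charge is 1.20 m; V_A = kq₁/r = -4.22×10⁴ V.
At B: distance to the source charge is 0.687 m; V_B = kq₁/r = -7.35×10⁴ V.
ΔV = V_B − V_A = -3.14×10⁴ V.
W_ext = qΔV = (7.73×10⁻⁶ C)(-3.14×10⁴ V) = -0.242 J.

-0.242 J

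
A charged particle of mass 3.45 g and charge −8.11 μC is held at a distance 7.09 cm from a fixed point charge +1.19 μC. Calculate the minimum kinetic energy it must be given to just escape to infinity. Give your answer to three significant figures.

1.22 J

To just escape, total mechanical energy must reach zero at infinity: ½mv²_min + U = 0, so ½mv²_min = −U = |kQq|/r.
|U| = |kQq|/r = (8.99×10⁹ N·m²/C²)(1.19×10⁻⁶)(8.11×10⁻⁶)/(0.0709) = 1.22 J.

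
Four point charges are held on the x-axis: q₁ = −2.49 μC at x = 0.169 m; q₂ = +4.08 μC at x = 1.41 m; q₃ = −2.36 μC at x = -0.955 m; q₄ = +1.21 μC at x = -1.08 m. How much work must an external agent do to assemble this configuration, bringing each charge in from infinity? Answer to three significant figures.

The work to assemble the configuration equals its total potential energy, U = Σ kqᵢqⱼ/rᵢⱼ over all pairs.
Pair separations: r₁₂ = 1.24 m, r₁₃ = 1.12 m, r₁₄ = 1.25 m, r₂₃ = 2.36 m, r₂₄ = 2.49 m, r₃₄ = 0.125 m.
Summing all 6 pair terms gives U = -0.272 J.

-0.272 J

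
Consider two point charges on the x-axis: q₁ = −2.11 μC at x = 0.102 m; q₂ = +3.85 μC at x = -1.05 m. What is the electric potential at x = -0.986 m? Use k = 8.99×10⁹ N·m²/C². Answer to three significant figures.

5.23×10⁵ V

The total potential is the scalar sum of each charge's contribution, V = Σ kqᵢ/rᵢ.
Distances from the field point to each charge: r₁ = 1.09 m, r₂ = 0.0640 m.
V = k[(-2.11×10⁻⁶)/(1.09) + (3.85×10⁻⁶)/(0.0640)] = 5.23×10⁵ V.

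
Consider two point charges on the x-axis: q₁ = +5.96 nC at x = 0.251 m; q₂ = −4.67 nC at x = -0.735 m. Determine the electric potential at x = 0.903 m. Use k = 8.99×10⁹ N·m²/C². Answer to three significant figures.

The total potential is the scalar sum of each charge's contribution, V = Σ kqᵢ/rᵢ.
Distances from the field point to each charge: r₁ = 0.652 m, r₂ = 1.64 m.
V = k[(5.96×10⁻⁹)/(0.652) + (-4.67×10⁻⁹)/(1.64)] = 56.5 V.

56.5 V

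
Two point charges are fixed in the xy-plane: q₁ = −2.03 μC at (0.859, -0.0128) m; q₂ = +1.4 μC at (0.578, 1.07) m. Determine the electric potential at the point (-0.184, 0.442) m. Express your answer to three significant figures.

The total potential is the scalar sum of each charge's contribution, V = Σ kqᵢ/rᵢ.
Distances from the field point to each charge: r₁ = 1.14 m, r₂ = 0.987 m.
V = k[(-2.03×10⁻⁶)/(1.14) + (1.40×10⁻⁶)/(0.987)] = -3290 V.

-3290 V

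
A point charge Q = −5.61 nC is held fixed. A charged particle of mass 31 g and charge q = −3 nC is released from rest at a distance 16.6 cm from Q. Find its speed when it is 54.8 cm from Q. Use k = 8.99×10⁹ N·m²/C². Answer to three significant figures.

Only the electrostatic force acts, so mechanical energy is conserved: ½mv² = U₁ − U₂ = kQq(1/r₁ − 1/r₂).
U₁ − U₂ = (8.99×10⁹ N·m²/C²)(-5.61×10⁻⁹ C)(-3.00×10⁻⁹ C)(1/0.166 − 1/0.548) = 6.35×10⁻⁷ J.
v = √(2·6.35×10⁻⁷/0.0310) = 6.40×10⁻³ m/s.

6.40×10⁻³ m/s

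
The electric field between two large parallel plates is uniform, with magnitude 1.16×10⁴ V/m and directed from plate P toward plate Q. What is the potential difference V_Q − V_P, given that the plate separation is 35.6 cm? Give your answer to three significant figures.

In a uniform field, potential decreases in the direction of E: ΔV = −E·d for a displacement d parallel to E.
Going from P to Q is a displacement of 35.6 cm along the field, so V_Q − V_P = −Ed = -4130 V.

-4130 V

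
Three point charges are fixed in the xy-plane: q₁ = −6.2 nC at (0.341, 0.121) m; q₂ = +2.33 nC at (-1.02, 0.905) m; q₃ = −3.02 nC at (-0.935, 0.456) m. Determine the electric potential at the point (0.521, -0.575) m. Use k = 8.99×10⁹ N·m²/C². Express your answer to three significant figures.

-82.9 V

The total potential is the scalar sum of each charge's contribution, V = Σ kqᵢ/rᵢ.
Distances from the field point to each charge: r₁ = 0.719 m, r₂ = 2.14 m, r₃ = 1.78 m.
V = k[(-6.20×10⁻⁹)/(0.719) + (2.33×10⁻⁹)/(2.14) + (-3.02×10⁻⁹)/(1.78)] = -82.9 V.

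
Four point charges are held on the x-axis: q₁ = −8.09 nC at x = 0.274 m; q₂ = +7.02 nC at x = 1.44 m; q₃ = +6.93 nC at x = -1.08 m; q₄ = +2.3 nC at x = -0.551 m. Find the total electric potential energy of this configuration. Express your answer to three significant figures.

The assembly work is the sum of pairwise potential energies, U = Σ_{i<j} kqᵢqⱼ/rᵢⱼ.
Pair separations: r₁₂ = 1.17 m, r₁₃ = 1.35 m, r₁₄ = 0.825 m, r₂₃ = 2.52 m, r₂₄ = 1.99 m, r₃₄ = 0.529 m.
Summing all 6 pair terms gives U = -4.96×10⁻⁷ J.

-4.96×10⁻⁷ J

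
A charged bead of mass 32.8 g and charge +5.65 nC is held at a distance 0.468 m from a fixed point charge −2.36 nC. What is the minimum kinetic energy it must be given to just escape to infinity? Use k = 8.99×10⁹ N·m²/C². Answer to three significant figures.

2.56×10⁻⁷ J

To just escape, total mechanical energy must reach zero at infinity: ½mv²_min + U = 0, so ½mv²_min = −U = |kQq|/r.
|U| = |kQq|/r = (8.99×10⁹ N·m²/C²)(2.36×10⁻⁹)(5.65×10⁻⁹)/(0.468) = 2.56×10⁻⁷ J.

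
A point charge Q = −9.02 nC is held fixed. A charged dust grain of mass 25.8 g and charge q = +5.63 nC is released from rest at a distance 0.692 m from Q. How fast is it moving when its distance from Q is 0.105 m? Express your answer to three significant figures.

Only the electrostatic force acts, so mechanical energy is conserved: ½mv² = U₁ − U₂ = kQq(1/r₁ − 1/r₂).
U₁ − U₂ = (8.99×10⁹ N·m²/C²)(-9.02×10⁻⁹ C)(5.63×10⁻⁹ C)(1/0.692 − 1/0.105) = 3.69×10⁻⁶ J.
v = √(2·3.69×10⁻⁶/0.0258) = 0.0169 m/s.

0.0169 m/s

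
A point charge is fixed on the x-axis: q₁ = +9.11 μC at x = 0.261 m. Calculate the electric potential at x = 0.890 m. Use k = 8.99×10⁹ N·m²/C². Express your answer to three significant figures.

1.30×10⁵ V

The total potential is the scalar sum of each charge's contribution, V = Σ kqᵢ/rᵢ.
V = k[(9.11×10⁻⁶)/(0.629)] = 1.30×10⁵ V.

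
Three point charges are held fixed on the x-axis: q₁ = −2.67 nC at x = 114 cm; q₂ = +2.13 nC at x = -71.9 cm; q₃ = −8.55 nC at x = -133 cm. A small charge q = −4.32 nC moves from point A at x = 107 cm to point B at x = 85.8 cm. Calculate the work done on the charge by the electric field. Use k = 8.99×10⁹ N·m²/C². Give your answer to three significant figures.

1.11×10⁻⁶ J

The work done by the electric force is W_field = −ΔU = −q(V_B − V_A) = q(V_A − V_B).
At A: distances to the source charges are 0.0700 m, 1.79 m, 2.40 m; V_A = Σ kqᵢ/rᵢ = -364 V.
At B: distances to the source charges are 0.282 m, 1.58 m, 2.19 m; V_B = Σ kqᵢ/rᵢ = -108 V.
ΔV = V_B − V_A = 256 V.
W_field = −qΔV = −(-4.32×10⁻⁹ C)(256 V) = 1.11×10⁻⁶ J.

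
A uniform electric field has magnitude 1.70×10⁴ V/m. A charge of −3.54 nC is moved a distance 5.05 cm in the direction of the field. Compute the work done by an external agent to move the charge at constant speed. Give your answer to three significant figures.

The potential change for a displacement 5.05 cm in the direction of the field is ΔV = −Ed = -858 V.
W_ext = qΔV = 3.04×10⁻⁶ J.

3.04×10⁻⁶ J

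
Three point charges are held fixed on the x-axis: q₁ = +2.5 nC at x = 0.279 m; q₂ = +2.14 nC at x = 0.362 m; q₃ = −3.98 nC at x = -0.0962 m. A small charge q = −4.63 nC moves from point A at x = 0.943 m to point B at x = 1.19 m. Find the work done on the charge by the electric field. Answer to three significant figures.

-5.76×10⁻⁸ J

The work done by the electric force is W_field = −ΔU = −q(V_B − V_A) = q(V_A − V_B).
At A: distances to the source charges are 0.664 m, 0.581 m, 1.04 m; V_A = Σ kqᵢ/rᵢ = 32.5 V.
At B: distances to the source charges are 0.911 m, 0.828 m, 1.29 m; V_B = Σ kqᵢ/rᵢ = 20.1 V.
ΔV = V_B − V_A = -12.4 V.
W_field = −qΔV = −(-4.63×10⁻⁹ C)(-12.4 V) = -5.76×10⁻⁸ J.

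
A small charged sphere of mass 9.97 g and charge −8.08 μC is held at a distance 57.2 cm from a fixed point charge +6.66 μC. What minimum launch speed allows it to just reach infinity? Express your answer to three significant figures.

To just escape, total mechanical energy must reach zero at infinity: ½mv²_min + U = 0, so ½mv²_min = −U = |kQq|/r.
|U| = |kQq|/r = (8.99×10⁹ N·m²/C²)(6.66×10⁻⁶)(8.08×10⁻⁶)/(0.572) = 0.846 J.
v_min = √(2|U|/m) = √(2·0.846/9.97×10⁻³) = 13.0 m/s.

13.0 m/s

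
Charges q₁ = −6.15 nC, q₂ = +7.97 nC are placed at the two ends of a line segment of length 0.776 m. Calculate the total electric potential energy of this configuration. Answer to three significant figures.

-5.68×10⁻⁷ J

The assembly work is the sum of pairwise potential energies, U = Σ_{i<j} kqᵢqⱼ/rᵢⱼ.
The separation is r = 0.776 m.
U = (-5.68×10⁻⁷) = -5.68×10⁻⁷ J.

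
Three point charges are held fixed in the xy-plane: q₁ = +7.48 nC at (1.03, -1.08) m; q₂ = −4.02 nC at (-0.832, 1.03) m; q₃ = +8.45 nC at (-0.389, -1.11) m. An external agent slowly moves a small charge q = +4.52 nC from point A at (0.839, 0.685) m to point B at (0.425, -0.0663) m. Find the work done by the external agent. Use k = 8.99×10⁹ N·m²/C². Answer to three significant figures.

1.86×10⁻⁷ J

For quasistatic motion the external work equals the change in potential energy: W_ext = qΔV = q(V_B − V_A).
At A: distances to the source charges are 1.78 m, 1.71 m, 2.17 m; V_A = Σ kqᵢ/rᵢ = 51.6 V.
At B: distances to the source charges are 1.18 m, 1.67 m, 1.32 m; V_B = Σ kqᵢ/rᵢ = 92.7 V.
ΔV = V_B − V_A = 41.1 V.
W_ext = qΔV = (4.52×10⁻⁹ C)(41.1 V) = 1.86×10⁻⁷ J.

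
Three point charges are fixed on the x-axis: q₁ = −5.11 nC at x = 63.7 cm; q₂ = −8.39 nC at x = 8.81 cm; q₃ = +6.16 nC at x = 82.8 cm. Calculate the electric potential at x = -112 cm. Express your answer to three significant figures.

The total potential is the scalar sum of each charge's contribution, V = Σ kqᵢ/rᵢ.
Distances from the field point to each charge: r₁ = 1.76 m, r₂ = 1.21 m, r₃ = 1.95 m.
V = k[(-5.11×10⁻⁹)/(1.76) + (-8.39×10⁻⁹)/(1.21) + (6.16×10⁻⁹)/(1.95)] = -60.2 V.

-60.2 V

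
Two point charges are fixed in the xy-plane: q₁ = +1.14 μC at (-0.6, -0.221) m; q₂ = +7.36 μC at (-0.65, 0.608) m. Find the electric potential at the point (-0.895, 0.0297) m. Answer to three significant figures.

1.32×10⁵ V

Electric potential is a scalar, so the contributions from each charge add algebraically: V = Σ kqᵢ/rᵢ.
Distances from the field point to each charge: r₁ = 0.387 m, r₂ = 0.628 m.
V = k[(1.14×10⁻⁶)/(0.387) + (7.36×10⁻⁶)/(0.628)] = 1.32×10⁵ V.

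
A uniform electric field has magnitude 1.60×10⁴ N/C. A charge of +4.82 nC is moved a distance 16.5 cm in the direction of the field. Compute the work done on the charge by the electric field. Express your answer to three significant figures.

1.27×10⁻⁵ J

The potential change for a displacement 16.5 cm in the direction of the field is ΔV = −Ed = -2640 V.
W_field = −qΔV = 1.27×10⁻⁵ J.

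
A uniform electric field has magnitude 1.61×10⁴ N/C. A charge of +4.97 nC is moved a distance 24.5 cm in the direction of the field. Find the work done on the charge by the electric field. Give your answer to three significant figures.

1.96×10⁻⁵ J

The potential change for a displacement 24.5 cm in the direction of the field is ΔV = −Ed = -3940 V.
W_field = −qΔV = 1.96×10⁻⁵ J.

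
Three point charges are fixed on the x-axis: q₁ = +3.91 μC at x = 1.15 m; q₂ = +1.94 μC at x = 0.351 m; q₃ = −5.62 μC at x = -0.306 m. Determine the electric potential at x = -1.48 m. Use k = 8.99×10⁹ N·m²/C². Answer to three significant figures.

Electric potential is a scalar, so the contributions from each charge add algebraically: V = Σ kqᵢ/rᵢ.
Distances from the field point to each charge: r₁ = 2.63 m, r₂ = 1.83 m, r₃ = 1.17 m.
V = k[(3.91×10⁻⁶)/(2.63) + (1.94×10⁻⁶)/(1.83) + (-5.62×10⁻⁶)/(1.17)] = -2.01×10⁴ V.

-2.01×10⁴ V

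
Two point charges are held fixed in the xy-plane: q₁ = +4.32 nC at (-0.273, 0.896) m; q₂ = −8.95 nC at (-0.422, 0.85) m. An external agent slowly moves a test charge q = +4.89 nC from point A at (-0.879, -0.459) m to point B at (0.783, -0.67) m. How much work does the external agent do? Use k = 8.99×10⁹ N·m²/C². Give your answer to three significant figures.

5.35×10⁻⁸ J

For quasistatic motion the external work equals the change in potential energy: W_ext = qΔV = q(V_B − V_A).
At A: distances to the source charges are 1.48 m, 1.39 m; V_A = Σ kqᵢ/rᵢ = -31.9 V.
At B: distances to the source charges are 1.89 m, 1.94 m; V_B = Σ kqᵢ/rᵢ = -20.9 V.
ΔV = V_B − V_A = 10.9 V.
W_ext = qΔV = (4.89×10⁻⁹ C)(10.9 V) = 5.35×10⁻⁸ J.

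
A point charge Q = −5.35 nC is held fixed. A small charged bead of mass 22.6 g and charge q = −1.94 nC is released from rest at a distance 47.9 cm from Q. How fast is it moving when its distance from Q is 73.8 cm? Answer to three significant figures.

Only the electrostatic force acts, so mechanical energy is conserved: ½mv² = U₁ − U₂ = kQq(1/r₁ − 1/r₂).
U₁ − U₂ = (8.99×10⁹ N·m²/C²)(-5.35×10⁻⁹ C)(-1.94×10⁻⁹ C)(1/0.479 − 1/0.738) = 6.84×10⁻⁸ J.
v = √(2·6.84×10⁻⁸/0.0226) = 2.46×10⁻³ m/s.

2.46×10⁻³ m/s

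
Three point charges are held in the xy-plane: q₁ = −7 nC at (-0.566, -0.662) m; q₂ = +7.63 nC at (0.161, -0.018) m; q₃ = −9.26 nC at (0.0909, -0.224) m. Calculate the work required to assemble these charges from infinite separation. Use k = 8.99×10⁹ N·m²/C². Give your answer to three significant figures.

-2.68×10⁻⁶ J

The assembly work is the sum of pairwise potential energies, U = Σ_{i<j} kqᵢqⱼ/rᵢⱼ.
Pair separations: r₁₂ = 0.971 m, r₁₃ = 0.790 m, r₂₃ = 0.218 m.
U = (-4.94×10⁻⁷) + (7.38×10⁻⁷) + (-2.92×10⁻⁶) = -2.68×10⁻⁶ J.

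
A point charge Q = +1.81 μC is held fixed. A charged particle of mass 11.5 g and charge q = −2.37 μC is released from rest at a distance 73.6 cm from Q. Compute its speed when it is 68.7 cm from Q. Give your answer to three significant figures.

Only the electrostatic force acts, so mechanical energy is conserved: ½mv² = U₁ − U₂ = kQq(1/r₁ − 1/r₂).
U₁ − U₂ = (8.99×10⁹ N·m²/C²)(1.81×10⁻⁶ C)(-2.37×10⁻⁶ C)(1/0.736 − 1/0.687) = 3.74×10⁻³ J.
v = √(2·3.74×10⁻³/0.0115) = 0.806 m/s.

0.806 m/s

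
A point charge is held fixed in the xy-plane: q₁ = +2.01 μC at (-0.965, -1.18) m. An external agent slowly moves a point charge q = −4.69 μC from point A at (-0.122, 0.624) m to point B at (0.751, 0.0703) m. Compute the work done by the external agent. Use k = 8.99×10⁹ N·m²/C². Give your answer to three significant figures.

For quasistatic motion the external work equals the change in potential energy: W_ext = qΔV = q(V_B − V_A).
At A: distance to the source charge is 1.99 m; V_A = kq₁/r = 9070 V.
At B: distance to the source charge is 2.12 m; V_B = kq₁/r = 8510 V.
ΔV = V_B − V_A = -564 V.
W_ext = qΔV = (-4.69×10⁻⁶ C)(-564 V) = 2.64×10⁻³ J.

2.64×10⁻³ J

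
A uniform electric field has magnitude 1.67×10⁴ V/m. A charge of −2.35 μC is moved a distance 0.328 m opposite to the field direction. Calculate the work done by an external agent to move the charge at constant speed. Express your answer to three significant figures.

-0.0129 J

The potential change for a displacement 0.328 m opposite to the field direction is ΔV = +Ed = 5480 V.
W_ext = qΔV = -0.0129 J.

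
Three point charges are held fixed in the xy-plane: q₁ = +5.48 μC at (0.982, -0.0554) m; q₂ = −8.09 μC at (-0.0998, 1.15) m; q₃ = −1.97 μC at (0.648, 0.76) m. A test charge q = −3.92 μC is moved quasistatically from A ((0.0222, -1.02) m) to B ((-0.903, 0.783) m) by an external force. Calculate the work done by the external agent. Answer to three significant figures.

For quasistatic motion the external work equals the change in potential energy: W_ext = qΔV = q(V_B − V_A).
At A: distances to the source charges are 1.36 m, 2.17 m, 1.89 m; V_A = Σ kqᵢ/rᵢ = -6650 V.
At B: distances to the source charges are 2.06 m, 0.883 m, 1.55 m; V_B = Σ kqᵢ/rᵢ = -6.99×10⁴ V.
ΔV = V_B − V_A = -6.33×10⁴ V.
W_ext = qΔV = (-3.92×10⁻⁶ C)(-6.33×10⁴ V) = 0.248 J.

0.248 J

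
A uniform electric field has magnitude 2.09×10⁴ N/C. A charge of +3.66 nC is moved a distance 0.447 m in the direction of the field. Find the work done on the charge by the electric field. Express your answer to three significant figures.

3.42×10⁻⁵ J

The potential change for a displacement 0.447 m in the direction of the field is ΔV = −Ed = -9340 V.
W_field = −qΔV = 3.42×10⁻⁵ J.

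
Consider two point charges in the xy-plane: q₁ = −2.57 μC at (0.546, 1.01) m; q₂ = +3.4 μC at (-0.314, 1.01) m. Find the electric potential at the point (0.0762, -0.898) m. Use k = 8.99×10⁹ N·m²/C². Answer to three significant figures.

3940 V

Electric potential is a scalar, so the contributions from each charge add algebraically: V = Σ kqᵢ/rᵢ.
Distances from the field point to each charge: r₁ = 1.96 m, r₂ = 1.95 m.
V = k[(-2.57×10⁻⁶)/(1.96) + (3.40×10⁻⁶)/(1.95)] = 3940 V.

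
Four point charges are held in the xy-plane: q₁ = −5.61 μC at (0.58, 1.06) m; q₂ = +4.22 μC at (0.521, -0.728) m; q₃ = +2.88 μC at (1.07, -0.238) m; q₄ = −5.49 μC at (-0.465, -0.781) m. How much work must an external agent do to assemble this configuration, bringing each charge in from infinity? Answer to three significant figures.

-0.243 J

The work to assemble the configuration equals its total potential energy, U = Σ kqᵢqⱼ/rᵢⱼ over all pairs.
Pair separations: r₁₂ = 1.79 m, r₁₃ = 1.39 m, r₁₄ = 2.12 m, r₂₃ = 0.736 m, r₂₄ = 0.987 m, r₃₄ = 1.63 m.
Summing all 6 pair terms gives U = -0.243 J.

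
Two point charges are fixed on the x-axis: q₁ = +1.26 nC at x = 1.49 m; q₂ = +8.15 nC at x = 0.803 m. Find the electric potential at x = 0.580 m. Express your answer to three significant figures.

Electric potential is a scalar, so the contributions from each charge add algebraically: V = Σ kqᵢ/rᵢ.
Distances from the field point to each charge: r₁ = 0.910 m, r₂ = 0.223 m.
V = k[(1.26×10⁻⁹)/(0.910) + (8.15×10⁻⁹)/(0.223)] = 341 V.

341 V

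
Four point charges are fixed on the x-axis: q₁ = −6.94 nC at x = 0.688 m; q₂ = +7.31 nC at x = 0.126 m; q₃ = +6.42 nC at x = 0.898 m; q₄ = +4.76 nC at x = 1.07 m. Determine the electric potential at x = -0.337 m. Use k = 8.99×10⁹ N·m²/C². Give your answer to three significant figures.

158 V

Electric potential is a scalar, so the contributions from each charge add algebraically: V = Σ kqᵢ/rᵢ.
Distances from the field point to each charge: r₁ = 1.02 m, r₂ = 0.463 m, r₃ = 1.24 m, r₄ = 1.41 m.
V = k[(-6.94×10⁻⁹)/(1.02) + (7.31×10⁻⁹)/(0.463) + (6.42×10⁻⁹)/(1.24) + (4.76×10⁻⁹)/(1.41)] = 158 V.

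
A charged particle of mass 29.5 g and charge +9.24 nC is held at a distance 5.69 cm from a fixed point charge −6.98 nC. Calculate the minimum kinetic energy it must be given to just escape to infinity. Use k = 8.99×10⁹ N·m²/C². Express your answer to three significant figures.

1.02×10⁻⁵ J

To just escape, total mechanical energy must reach zero at infinity: ½mv²_min + U = 0, so ½mv²_min = −U = |kQq|/r.
|U| = |kQq|/r = (8.99×10⁹ N·m²/C²)(6.98×10⁻⁹)(9.24×10⁻⁹)/(0.0569) = 1.02×10⁻⁵ J.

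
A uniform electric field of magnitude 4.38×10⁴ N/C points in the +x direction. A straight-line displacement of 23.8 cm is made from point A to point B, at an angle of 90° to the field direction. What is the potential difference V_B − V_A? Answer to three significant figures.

0 V

Only the component of displacement along E changes the potential: ΔV = −E·d·cosθ.
ΔV = −(4.38×10⁴ V/m)(0.238 m)cos90° = 0 V.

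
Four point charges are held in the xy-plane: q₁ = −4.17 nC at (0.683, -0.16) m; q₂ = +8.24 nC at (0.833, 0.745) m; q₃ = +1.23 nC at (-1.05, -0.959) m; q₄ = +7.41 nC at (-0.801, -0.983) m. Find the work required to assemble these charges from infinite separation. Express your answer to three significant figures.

The assembly work is the sum of pairwise potential energies, U = Σ_{i<j} kqᵢqⱼ/rᵢⱼ.
Pair separations: r₁₂ = 0.917 m, r₁₃ = 1.91 m, r₁₄ = 1.70 m, r₂₃ = 2.54 m, r₂₄ = 2.38 m, r₃₄ = 0.250 m.
Summing all 6 pair terms gives U = 6.96×10⁻⁸ J.

6.96×10⁻⁸ J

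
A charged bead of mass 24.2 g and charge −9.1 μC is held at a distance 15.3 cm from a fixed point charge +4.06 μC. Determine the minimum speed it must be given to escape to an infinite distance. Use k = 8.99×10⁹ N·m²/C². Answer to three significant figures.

13.4 m/s

To just escape, total mechanical energy must reach zero at infinity: ½mv²_min + U = 0, so ½mv²_min = −U = |kQq|/r.
|U| = |kQq|/r = (8.99×10⁹ N·m²/C²)(4.06×10⁻⁶)(9.10×10⁻⁶)/(0.153) = 2.17 J.
v_min = √(2|U|/m) = √(2·2.17/0.0242) = 13.4 m/s.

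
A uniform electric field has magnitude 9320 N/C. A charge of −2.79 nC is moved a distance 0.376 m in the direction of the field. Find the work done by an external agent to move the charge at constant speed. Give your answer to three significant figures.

9.78×10⁻⁶ J

The potential change for a displacement 0.376 m in the direction of the field is ΔV = −Ed = -3500 V.
W_ext = qΔV = 9.78×10⁻⁶ J.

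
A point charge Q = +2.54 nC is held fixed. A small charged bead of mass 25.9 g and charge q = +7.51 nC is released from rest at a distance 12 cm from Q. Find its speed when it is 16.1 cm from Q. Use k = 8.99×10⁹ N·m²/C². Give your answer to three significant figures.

5.30×10⁻³ m/s

Only the electrostatic force acts, so mechanical energy is conserved: ½mv² = U₁ − U₂ = kQq(1/r₁ − 1/r₂).
U₁ − U₂ = (8.99×10⁹ N·m²/C²)(2.54×10⁻⁹ C)(7.51×10⁻⁹ C)(1/0.120 − 1/0.161) = 3.64×10⁻⁷ J.
v = √(2·3.64×10⁻⁷/0.0259) = 5.30×10⁻³ m/s.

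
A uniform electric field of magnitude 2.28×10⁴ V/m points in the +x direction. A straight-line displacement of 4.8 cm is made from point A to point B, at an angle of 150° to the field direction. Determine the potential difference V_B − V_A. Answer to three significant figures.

Only the component of displacement along E changes the potential: ΔV = −E·d·cosθ.
ΔV = −(2.28×10⁴ V/m)(0.0480 m)cos150° = 948 V.

948 V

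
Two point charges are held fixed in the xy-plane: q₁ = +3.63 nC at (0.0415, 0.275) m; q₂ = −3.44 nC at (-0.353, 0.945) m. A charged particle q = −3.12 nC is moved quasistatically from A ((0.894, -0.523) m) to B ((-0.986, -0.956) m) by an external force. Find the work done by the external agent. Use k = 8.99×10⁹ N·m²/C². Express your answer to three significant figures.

For quasistatic motion the external work equals the change in potential energy: W_ext = qΔV = q(V_B − V_A).
At A: distances to the source charges are 1.17 m, 1.93 m; V_A = Σ kqᵢ/rᵢ = 11.9 V.
At B: distances to the source charges are 1.60 m, 2.00 m; V_B = Σ kqᵢ/rᵢ = 4.92 V.
ΔV = V_B − V_A = -6.97 V.
W_ext = qΔV = (-3.12×10⁻⁹ C)(-6.97 V) = 2.18×10⁻⁸ J.

2.18×10⁻⁸ J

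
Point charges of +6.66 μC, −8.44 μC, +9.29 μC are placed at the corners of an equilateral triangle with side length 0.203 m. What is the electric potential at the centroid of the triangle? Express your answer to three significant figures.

Electric potential is a scalar, so the contributions from each charge add algebraically: V = Σ kqᵢ/rᵢ.
The distance from each vertex to the centroid is a/√3 = 0.117 m.
V = k[(6.66×10⁻⁶)/(0.117) + (-8.44×10⁻⁶)/(0.117) + (9.29×10⁻⁶)/(0.117)] = 5.76×10⁵ V.

5.76×10⁵ V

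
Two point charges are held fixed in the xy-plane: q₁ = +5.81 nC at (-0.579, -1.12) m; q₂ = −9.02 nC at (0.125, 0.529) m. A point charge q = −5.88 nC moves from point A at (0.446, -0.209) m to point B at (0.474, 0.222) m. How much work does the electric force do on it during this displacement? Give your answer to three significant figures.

-4.77×10⁻⁷ J

The work done by the electric force is W_field = −ΔU = −q(V_B − V_A) = q(V_A − V_B).
At A: distances to the source charges are 1.37 m, 0.805 m; V_A = Σ kqᵢ/rᵢ = -62.7 V.
At B: distances to the source charges are 1.71 m, 0.465 m; V_B = Σ kqᵢ/rᵢ = -144 V.
ΔV = V_B − V_A = -81.2 V.
W_field = −qΔV = −(-5.88×10⁻⁹ C)(-81.2 V) = -4.77×10⁻⁷ J.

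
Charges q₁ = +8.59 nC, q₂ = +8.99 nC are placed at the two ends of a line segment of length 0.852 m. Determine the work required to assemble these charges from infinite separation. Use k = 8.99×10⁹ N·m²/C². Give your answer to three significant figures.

8.15×10⁻⁷ J

The work to assemble the configuration equals its total potential energy, U = Σ kqᵢqⱼ/rᵢⱼ over all pairs.
The separation is r = 0.852 m.
U = (8.15×10⁻⁷) = 8.15×10⁻⁷ J.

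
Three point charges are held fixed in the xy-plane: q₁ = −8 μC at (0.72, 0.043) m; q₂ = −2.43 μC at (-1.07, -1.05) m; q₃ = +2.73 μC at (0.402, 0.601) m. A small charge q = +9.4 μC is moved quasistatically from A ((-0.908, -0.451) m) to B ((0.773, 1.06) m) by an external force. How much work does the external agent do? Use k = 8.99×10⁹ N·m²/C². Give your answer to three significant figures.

0.245 J

For quasistatic motion the external work equals the change in potential energy: W_ext = qΔV = q(V_B − V_A).
At A: distances to the source charges are 1.70 m, 0.621 m, 1.68 m; V_A = Σ kqᵢ/rᵢ = -6.29×10⁴ V.
At B: distances to the source charges are 1.02 m, 2.80 m, 0.590 m; V_B = Σ kqᵢ/rᵢ = -3.68×10⁴ V.
ΔV = V_B − V_A = 2.60×10⁴ V.
W_ext = qΔV = (9.40×10⁻⁶ C)(2.60×10⁴ V) = 0.245 J.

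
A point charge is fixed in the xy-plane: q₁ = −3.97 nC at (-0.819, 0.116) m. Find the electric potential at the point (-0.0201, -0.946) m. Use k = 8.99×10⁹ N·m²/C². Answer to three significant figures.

-26.9 V

Electric potential is a scalar, so the contributions from each charge add algebraically: V = Σ kqᵢ/rᵢ.
Distances from the field point to each charge: r₁ = 1.33 m.
V = k[(-3.97×10⁻⁹)/(1.33)] = -26.9 V.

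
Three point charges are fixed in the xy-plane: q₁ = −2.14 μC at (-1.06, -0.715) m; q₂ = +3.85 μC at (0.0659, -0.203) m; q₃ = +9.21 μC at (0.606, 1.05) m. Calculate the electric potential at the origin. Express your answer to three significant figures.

Electric potential is a scalar, so the contributions from each charge add algebraically: V = Σ kqᵢ/rᵢ.
Distances from the field point to each charge: r₁ = 1.28 m, r₂ = 0.213 m, r₃ = 1.21 m.
V = k[(-2.14×10⁻⁶)/(1.28) + (3.85×10⁻⁶)/(0.213) + (9.21×10⁻⁶)/(1.21)] = 2.15×10⁵ V.

2.15×10⁵ V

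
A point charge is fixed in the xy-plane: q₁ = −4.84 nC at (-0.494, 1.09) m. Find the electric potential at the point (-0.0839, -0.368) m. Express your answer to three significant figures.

The total potential is the scalar sum of each charge's contribution, V = Σ kqᵢ/rᵢ.
Distances from the field point to each charge: r₁ = 1.51 m.
V = k[(-4.84×10⁻⁹)/(1.51)] = -28.7 V.

-28.7 V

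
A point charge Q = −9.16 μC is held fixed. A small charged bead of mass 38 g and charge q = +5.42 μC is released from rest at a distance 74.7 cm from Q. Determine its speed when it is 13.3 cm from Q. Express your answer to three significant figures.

12.0 m/s

Only the electrostatic force acts, so mechanical energy is conserved: ½mv² = U₁ − U₂ = kQq(1/r₁ − 1/r₂).
U₁ − U₂ = (8.99×10⁹ N·m²/C²)(-9.16×10⁻⁶ C)(5.42×10⁻⁶ C)(1/0.747 − 1/0.133) = 2.76 J.
v = √(2·2.76/0.0380) = 12.0 m/s.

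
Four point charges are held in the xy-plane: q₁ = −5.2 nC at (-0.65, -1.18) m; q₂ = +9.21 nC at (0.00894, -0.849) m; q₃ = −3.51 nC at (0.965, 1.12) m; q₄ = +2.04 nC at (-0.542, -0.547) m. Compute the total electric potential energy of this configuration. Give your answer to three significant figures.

-5.67×10⁻⁷ J

The assembly work is the sum of pairwise potential energies, U = Σ_{i<j} kqᵢqⱼ/rᵢⱼ.
Pair separations: r₁₂ = 0.737 m, r₁₃ = 2.81 m, r₁₄ = 0.642 m, r₂₃ = 2.19 m, r₂₄ = 0.628 m, r₃₄ = 2.25 m.
Summing all 6 pair terms gives U = -5.67×10⁻⁷ J.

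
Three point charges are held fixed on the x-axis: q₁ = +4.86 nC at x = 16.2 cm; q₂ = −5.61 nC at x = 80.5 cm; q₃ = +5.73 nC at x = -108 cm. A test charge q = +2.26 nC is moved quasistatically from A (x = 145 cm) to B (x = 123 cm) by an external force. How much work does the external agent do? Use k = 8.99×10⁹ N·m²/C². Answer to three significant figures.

-7.13×10⁻⁸ J

For quasistatic motion the external work equals the change in potential energy: W_ext = qΔV = q(V_B − V_A).
At A: distances to the source charges are 1.29 m, 0.645 m, 2.53 m; V_A = Σ kqᵢ/rᵢ = -23.9 V.
At B: distances to the source charges are 1.07 m, 0.425 m, 2.31 m; V_B = Σ kqᵢ/rᵢ = -55.5 V.
ΔV = V_B − V_A = -31.5 V.
W_ext = qΔV = (2.26×10⁻⁹ C)(-31.5 V) = -7.13×10⁻⁸ J.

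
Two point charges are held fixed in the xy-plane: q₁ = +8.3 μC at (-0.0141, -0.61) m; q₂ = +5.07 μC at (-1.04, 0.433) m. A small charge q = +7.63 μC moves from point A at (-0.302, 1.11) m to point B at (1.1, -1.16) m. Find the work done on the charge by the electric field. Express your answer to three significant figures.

0.0851 J

The work done by the electric force is W_field = −ΔU = −q(V_B − V_A) = q(V_A − V_B).
At A: distances to the source charges are 1.74 m, 1.00 m; V_A = Σ kqᵢ/rᵢ = 8.83×10⁴ V.
At B: distances to the source charges are 1.24 m, 2.67 m; V_B = Σ kqᵢ/rᵢ = 7.71×10⁴ V.
ΔV = V_B − V_A = -1.12×10⁴ V.
W_field = −qΔV = −(7.63×10⁻⁶ C)(-1.12×10⁴ V) = 0.0851 J.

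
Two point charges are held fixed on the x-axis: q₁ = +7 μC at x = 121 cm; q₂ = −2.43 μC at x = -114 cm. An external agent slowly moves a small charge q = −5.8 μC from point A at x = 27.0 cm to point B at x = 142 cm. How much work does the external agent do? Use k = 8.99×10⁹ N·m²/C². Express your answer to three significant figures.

-1.39 J

For quasistatic motion the external work equals the change in potential energy: W_ext = qΔV = q(V_B − V_A).
At A: distances to the source charges are 0.940 m, 1.41 m; V_A = Σ kqᵢ/rᵢ = 5.15×10⁴ V.
At B: distances to the source charges are 0.210 m, 2.56 m; V_B = Σ kqᵢ/rᵢ = 2.91×10⁵ V.
ΔV = V_B − V_A = 2.40×10⁵ V.
W_ext = qΔV = (-5.80×10⁻⁶ C)(2.40×10⁵ V) = -1.39 J.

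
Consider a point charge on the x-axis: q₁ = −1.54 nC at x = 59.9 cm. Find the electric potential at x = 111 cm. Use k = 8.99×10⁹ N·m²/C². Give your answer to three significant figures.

Electric potential is a scalar, so the contributions from each charge add algebraically: V = Σ kqᵢ/rᵢ.
V = k[(-1.54×10⁻⁹)/(0.511)] = -27.1 V.

-27.1 V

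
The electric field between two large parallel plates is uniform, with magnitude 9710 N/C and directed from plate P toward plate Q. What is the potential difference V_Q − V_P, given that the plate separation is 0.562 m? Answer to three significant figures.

In a uniform field, potential decreases in the direction of E: ΔV = −E·d for a displacement d parallel to E.
Going from P to Q is a displacement of 0.562 m along the field, so V_Q − V_P = −Ed = -5460 V.

-5460 V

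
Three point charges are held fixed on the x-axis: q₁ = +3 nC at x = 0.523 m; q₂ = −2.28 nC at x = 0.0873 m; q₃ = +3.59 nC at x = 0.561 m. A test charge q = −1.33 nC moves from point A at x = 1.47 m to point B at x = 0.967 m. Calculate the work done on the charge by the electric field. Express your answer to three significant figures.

The work done by the electric force is W_field = −ΔU = −q(V_B − V_A) = q(V_A − V_B).
At A: distances to the source charges are 0.947 m, 1.38 m, 0.909 m; V_A = Σ kqᵢ/rᵢ = 49.2 V.
At B: distances to the source charges are 0.444 m, 0.880 m, 0.406 m; V_B = Σ kqᵢ/rᵢ = 117 V.
ΔV = V_B − V_A = 67.8 V.
W_field = −qΔV = −(-1.33×10⁻⁹ C)(67.8 V) = 9.01×10⁻⁸ J.

9.01×10⁻⁸ J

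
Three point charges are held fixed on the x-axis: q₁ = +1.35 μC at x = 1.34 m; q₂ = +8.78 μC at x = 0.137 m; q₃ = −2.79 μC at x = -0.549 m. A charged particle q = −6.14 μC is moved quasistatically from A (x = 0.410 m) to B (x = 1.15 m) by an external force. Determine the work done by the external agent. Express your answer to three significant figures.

0.915 J

For quasistatic motion the external work equals the change in potential energy: W_ext = qΔV = q(V_B − V_A).
At A: distances to the source charges are 0.930 m, 0.273 m, 0.959 m; V_A = Σ kqᵢ/rᵢ = 2.76×10⁵ V.
At B: distances to the source charges are 0.190 m, 1.01 m, 1.70 m; V_B = Σ kqᵢ/rᵢ = 1.27×10⁵ V.
ΔV = V_B − V_A = -1.49×10⁵ V.
W_ext = qΔV = (-6.14×10⁻⁶ C)(-1.49×10⁵ V) = 0.915 J.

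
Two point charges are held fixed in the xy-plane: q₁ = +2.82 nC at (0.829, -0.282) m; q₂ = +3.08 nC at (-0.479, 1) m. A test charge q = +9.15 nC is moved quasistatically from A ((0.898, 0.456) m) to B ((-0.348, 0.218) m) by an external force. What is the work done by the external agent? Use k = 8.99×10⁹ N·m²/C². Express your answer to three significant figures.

1.69×10⁻⁸ J

For quasistatic motion the external work equals the change in potential energy: W_ext = qΔV = q(V_B − V_A).
At A: distances to the source charges are 0.741 m, 1.48 m; V_A = Σ kqᵢ/rᵢ = 52.9 V.
At B: distances to the source charges are 1.28 m, 0.793 m; V_B = Σ kqᵢ/rᵢ = 54.7 V.
ΔV = V_B − V_A = 1.84 V.
W_ext = qΔV = (9.15×10⁻⁹ C)(1.84 V) = 1.69×10⁻⁸ J.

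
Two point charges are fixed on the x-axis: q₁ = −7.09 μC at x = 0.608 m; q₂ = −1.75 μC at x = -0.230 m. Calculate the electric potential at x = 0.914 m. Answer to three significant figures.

The total potential is the scalar sum of each charge's contribution, V = Σ kqᵢ/rᵢ.
Distances from the field point to each charge: r₁ = 0.306 m, r₂ = 1.14 m.
V = k[(-7.09×10⁻⁶)/(0.306) + (-1.75×10⁻⁶)/(1.14)] = -2.22×10⁵ V.

-2.22×10⁵ V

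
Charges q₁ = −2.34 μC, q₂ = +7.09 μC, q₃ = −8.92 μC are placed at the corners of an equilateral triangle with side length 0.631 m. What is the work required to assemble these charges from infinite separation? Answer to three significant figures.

-0.840 J

The assembly work is the sum of pairwise potential energies, U = Σ_{i<j} kqᵢqⱼ/rᵢⱼ.
All three pair separations equal the side length, 0.631 m.
U = (-0.236) + (0.297) + (-0.901) = -0.840 J.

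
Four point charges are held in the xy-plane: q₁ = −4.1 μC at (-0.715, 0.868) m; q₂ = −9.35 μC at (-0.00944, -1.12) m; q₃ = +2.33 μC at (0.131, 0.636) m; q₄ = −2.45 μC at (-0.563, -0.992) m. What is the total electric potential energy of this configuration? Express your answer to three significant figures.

The work to assemble the configuration equals its total potential energy, U = Σ kqᵢqⱼ/rᵢⱼ over all pairs.
Pair separations: r₁₂ = 2.11 m, r₁₃ = 0.877 m, r₁₄ = 1.87 m, r₂₃ = 1.76 m, r₂₄ = 0.568 m, r₃₄ = 1.77 m.
Summing all 6 pair terms gives U = 0.336 J.

0.336 J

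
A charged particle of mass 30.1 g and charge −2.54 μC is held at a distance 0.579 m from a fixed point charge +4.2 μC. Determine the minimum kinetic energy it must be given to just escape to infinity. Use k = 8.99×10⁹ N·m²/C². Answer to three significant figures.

To just escape, total mechanical energy must reach zero at infinity: ½mv²_min + U = 0, so ½mv²_min = −U = |kQq|/r.
|U| = |kQq|/r = (8.99×10⁹ N·m²/C²)(4.20×10⁻⁶)(2.54×10⁻⁶)/(0.579) = 0.166 J.

0.166 J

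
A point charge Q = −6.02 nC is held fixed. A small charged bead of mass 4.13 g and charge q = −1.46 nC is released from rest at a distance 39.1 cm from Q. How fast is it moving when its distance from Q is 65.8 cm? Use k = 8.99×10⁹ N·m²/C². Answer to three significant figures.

6.30×10⁻³ m/s

Only the electrostatic force acts, so mechanical energy is conserved: ½mv² = U₁ − U₂ = kQq(1/r₁ − 1/r₂).
U₁ − U₂ = (8.99×10⁹ N·m²/C²)(-6.02×10⁻⁹ C)(-1.46×10⁻⁹ C)(1/0.391 − 1/0.658) = 8.20×10⁻⁸ J.
v = √(2·8.20×10⁻⁸/4.13×10⁻³) = 6.30×10⁻³ m/s.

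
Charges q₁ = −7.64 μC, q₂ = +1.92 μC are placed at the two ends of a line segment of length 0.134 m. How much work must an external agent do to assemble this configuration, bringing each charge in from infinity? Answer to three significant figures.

The work to assemble the configuration equals its total potential energy, U = Σ kqᵢqⱼ/rᵢⱼ over all pairs.
The separation is r = 0.134 m.
U = (-0.984) = -0.984 J.

-0.984 J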